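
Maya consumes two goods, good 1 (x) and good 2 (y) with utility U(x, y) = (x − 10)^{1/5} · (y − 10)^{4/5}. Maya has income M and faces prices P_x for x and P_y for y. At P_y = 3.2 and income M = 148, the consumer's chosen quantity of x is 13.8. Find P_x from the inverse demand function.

P_x = 4

This is Cobb-Douglas in (x−10, y−10): tangency gives 0.2·P_y·(y−10) = 0.8·P_x·(x−10).
Substituting into the budget: x* = 10 + 0.2·(M − 10·P_x − 10·P_y)/P_x, and y* = 10 + 0.8·(…)/P_y.
Set x* = 13.8 in the demand function and solve for P_x: P_x = 4.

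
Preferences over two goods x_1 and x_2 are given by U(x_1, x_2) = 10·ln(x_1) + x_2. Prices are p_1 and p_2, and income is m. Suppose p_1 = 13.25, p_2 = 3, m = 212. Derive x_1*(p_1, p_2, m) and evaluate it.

x_1* = 2.2642

At the given prices: x_1* = 10·3/13.25 = 2.2642.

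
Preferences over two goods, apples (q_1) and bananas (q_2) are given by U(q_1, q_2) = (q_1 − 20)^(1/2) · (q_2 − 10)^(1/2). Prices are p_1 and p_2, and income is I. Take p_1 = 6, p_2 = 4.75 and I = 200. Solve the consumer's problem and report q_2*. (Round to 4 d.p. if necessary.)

MRS = (q_2−10)/(q_1−20). Tangency with p_1/p_2 gives q_2−10 = (p_1/p_2)·(q_1−20).
Substituting into the budget: q_1* = 20 + 0.5·(I − 20·p_1 − 10·p_2)/p_1, and q_2* = 10 + 0.5·(…)/p_2.
Discretionary income = 200 − 20·6 − 10·4.75 = 32.5; q_2* = 10 + 0.5·32.5/4.75 = 13.4211.

q_2* = 13.4211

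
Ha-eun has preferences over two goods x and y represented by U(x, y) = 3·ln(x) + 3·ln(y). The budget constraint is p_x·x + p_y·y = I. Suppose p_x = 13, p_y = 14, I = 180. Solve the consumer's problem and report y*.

y* = 6.4286

Demand: x*(p_x,p_y,I) = 0.5·I/p_x and y* = 0.5·I/p_y.
At p_x=13, p_y=14, I=180: y* = 0.5·180/14 = 6.4286.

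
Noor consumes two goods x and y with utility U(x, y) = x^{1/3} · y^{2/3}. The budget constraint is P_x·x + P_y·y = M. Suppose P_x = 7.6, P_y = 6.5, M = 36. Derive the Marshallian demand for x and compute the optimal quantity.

MU_x/MU_y = (1/3·y)/(2/3·x); tangency sets this equal to P_x/P_y.
Rearranging, P_y·y = 2·P_x·x. Substituting into the budget gives P_x·x·(1 + 2) = M.
Demand: x*(P_x,P_y,M) = 1/3·M/P_x and y* = 2/3·M/P_y.
At P_x=7.6, P_y=6.5, M=36: x* = 1/3·36/7.6 = 1.5789.

x* = 1.5789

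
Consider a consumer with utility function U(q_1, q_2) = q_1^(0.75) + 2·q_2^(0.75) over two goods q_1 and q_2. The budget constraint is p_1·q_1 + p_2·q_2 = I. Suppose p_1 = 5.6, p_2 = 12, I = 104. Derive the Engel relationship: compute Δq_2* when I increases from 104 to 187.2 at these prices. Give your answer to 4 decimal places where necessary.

MU_q_1 ∝ q_1^(-0.25), MU_q_2 ∝ 2·q_2^(-0.25), so MRS = (1/2)·(q_2/q_1)^(0.25) = p_1/p_2.
Hence q_2/q_1 = (2·p_1/p_2)^(1/(0.25)), i.e. raised to the 4 power.
Substitute q_2 = (q_2/q_1)·q_1 into the budget: q_1* = I/(p_1 + p_2·(q_2/q_1)).
Numerically q_2/q_1 = 0.758835, so q_1* = 104/(5.6 + 12·0.758835) = 7.0719 and q_2* = 0.758835·7.0719 = 5.3664.
At I' = 187.2: q_2* = 9.6596. Change: 9.6596 − 5.3664 = 4.2931.

Δq_2* = 4.2931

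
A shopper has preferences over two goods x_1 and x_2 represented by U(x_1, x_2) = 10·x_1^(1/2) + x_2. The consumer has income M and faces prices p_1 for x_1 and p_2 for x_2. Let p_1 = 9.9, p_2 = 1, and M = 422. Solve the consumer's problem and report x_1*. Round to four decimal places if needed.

MU_x_1 = 5/√x_1, MU_x_2 = 1. Tangency: 5/√x_1 = p_1/p_2.
Solve: √x_1 = 5·p_2/p_1, so x_1*(p_1,p_2) = (5·p_2/p_1)², and x_2* = (M − p_1·x_1*)/p_2.
Plugging in: x_1* = (5·1/9.9)² = 0.2551.

x_1* = 0.2551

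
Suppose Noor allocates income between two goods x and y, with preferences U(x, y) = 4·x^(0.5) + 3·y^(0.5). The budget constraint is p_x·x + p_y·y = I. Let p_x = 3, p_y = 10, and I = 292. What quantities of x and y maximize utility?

MRS = MU_x/MU_y = (4/3)·(y/x)^(0.5). Set equal to p_x/p_y.
Hence y/x = ((3/4)·p_x/p_y)^(1/(0.5)), i.e. raised to the 2 power.
With the ratio pinned down, the budget gives x* = I/(p_x + p_y·(y/x)) and y* = (y/x)·x*.
Numerically y/x = 0.050625, so x* = 292/(3 + 10·0.050625) = 83.2799 and y* = 0.050625·83.2799 = 4.216.

x* = 83.2799, y* = 4.216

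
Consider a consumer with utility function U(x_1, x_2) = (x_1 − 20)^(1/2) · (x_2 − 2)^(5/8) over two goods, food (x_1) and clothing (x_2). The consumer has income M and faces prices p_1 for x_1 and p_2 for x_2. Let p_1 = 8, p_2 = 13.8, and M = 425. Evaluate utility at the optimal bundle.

MRS = (4/5)·(x_2−2)/(x_1−20). Tangency with p_1/p_2 gives x_2−2 = (5/4)·(p_1/p_2)·(x_1−20).
Substituting into the budget: x_1* = 20 + 4/9·(M − 20·p_1 − 2·p_2)/p_1, and x_2* = 2 + 5/9·(…)/p_2.
Discretionary income = 425 − 20·8 − 2·13.8 = 237.4; x_1* = 20 + 4/9·237.4/8 = 33.1889; x_2* = 2 + 5/9·237.4/13.8 = 11.5572.
Utility at the optimum: U(33.1889, 11.5572) = 14.8871.

V = 14.8871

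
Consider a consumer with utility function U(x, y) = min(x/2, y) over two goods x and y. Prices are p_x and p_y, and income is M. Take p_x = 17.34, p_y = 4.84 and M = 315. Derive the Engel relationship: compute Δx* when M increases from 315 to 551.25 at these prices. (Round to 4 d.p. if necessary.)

Δx* = 11.956

With perfect complements, no substitution: consume in ratio x:y = 2:1.
Budget: p_x·x + p_y·(1/2)·x = M, so (2·p_x + p_y)·x = 2·M.
Demand: x*(p_x,p_y,M) = 2·M/(2·p_x + p_y), y* = M/(2·p_x + p_y).
Here 2·17.34 + 4.84 = 39.52, giving x* = 15.9413.
At M' = 551.25: x* = 27.8973. Change: 27.8973 − 15.9413 = 11.956.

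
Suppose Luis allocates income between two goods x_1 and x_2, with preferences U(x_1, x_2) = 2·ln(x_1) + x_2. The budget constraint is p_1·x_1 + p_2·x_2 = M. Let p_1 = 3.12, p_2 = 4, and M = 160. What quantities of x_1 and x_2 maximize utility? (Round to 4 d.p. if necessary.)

x_1* = 2.5641, x_2* = 38

Set MRS = p_1/p_2: (2/x_1)/1 = p_1/p_2.
So x_1*(p_1,p_2) = 2·p_2/p_1, independent of income; and x_2* = (M − 2·p_2)/p_2.
At the given prices: x_1* = 2·4/3.12 = 2.5641, and x_2* = 38.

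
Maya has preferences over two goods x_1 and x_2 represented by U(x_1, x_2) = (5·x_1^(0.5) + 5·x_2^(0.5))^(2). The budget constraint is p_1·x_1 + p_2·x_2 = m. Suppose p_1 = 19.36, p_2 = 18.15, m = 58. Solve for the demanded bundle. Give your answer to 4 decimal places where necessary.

From the CES first-order condition, (x_2/x_1)^(0.5) = p_1/p_2.
Solve for the ratio: x_2/x_1 = [p_1/p_2]^(2).
Substitute x_2 = (x_2/x_1)·x_1 into the budget: x_1* = m/(p_1 + p_2·(x_2/x_1)).
Numerically x_2/x_1 = 1.137778, so x_1* = 58/(19.36 + 18.15·1.137778) = 1.4496 and x_2* = 1.137778·1.4496 = 1.6493.

x_1* = 1.4496, x_2* = 1.6493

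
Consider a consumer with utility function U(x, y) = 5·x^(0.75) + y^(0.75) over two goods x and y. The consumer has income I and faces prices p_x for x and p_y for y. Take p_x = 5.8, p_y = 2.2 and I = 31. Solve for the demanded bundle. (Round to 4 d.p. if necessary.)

MU_x ∝ 5·x^(-0.25), MU_y ∝ y^(-0.25), so MRS = 5·(y/x)^(0.25) = p_x/p_y.
Hence y/x = ((1/5)·p_x/p_y)^(1/(0.25)), i.e. raised to the 4 power.
Substitute y = (y/x)·x into the budget: x* = I/(p_x + p_y·(y/x)).
Numerically y/x = 0.077293, so x* = 31/(5.8 + 2.2·0.077293) = 5.1926 and y* = 0.077293·5.1926 = 0.4014.

x* = 5.1926, y* = 0.4014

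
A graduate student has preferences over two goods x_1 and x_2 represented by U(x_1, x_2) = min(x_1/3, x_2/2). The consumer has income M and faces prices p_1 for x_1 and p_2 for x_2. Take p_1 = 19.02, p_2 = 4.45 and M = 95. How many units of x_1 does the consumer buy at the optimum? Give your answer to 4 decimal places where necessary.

Leontief preferences: the optimum is at the kink where x_1/3 = x_2/2, i.e. x_2 = (2/3)·x_1.
Budget: p_1·x_1 + p_2·(2/3)·x_1 = M, so (3·p_1 + 2·p_2)·x_1 = 3·M.
Demand: x_1*(p_1,p_2,M) = 3·M/(3·p_1 + 2·p_2), x_2* = 2·M/(3·p_1 + 2·p_2).
Here 3·19.02 + 2·4.45 = 65.96, giving x_1* = 4.3208.

x_1* = 4.3208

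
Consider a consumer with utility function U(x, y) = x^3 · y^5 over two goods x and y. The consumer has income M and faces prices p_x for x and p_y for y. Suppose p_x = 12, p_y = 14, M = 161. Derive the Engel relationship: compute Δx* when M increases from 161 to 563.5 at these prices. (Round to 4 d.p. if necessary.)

Δx* = 12.5781

The MRS is (3/5)·y/x. Set MRS = p_x/p_y.
Rearranging, p_y·y = (5/3)·p_x·x. Substituting into the budget gives p_x·x·(1 + (5/3)) = M.
Demand: x*(p_x,p_y,M) = 0.375·M/p_x and y* = 0.625·M/p_y.
At p_x=12, p_y=14, M=161: x* = 0.375·161/12 = 5.0312.
At M' = 563.5: x* = 17.6094. Change: 17.6094 − 5.0312 = 12.5781.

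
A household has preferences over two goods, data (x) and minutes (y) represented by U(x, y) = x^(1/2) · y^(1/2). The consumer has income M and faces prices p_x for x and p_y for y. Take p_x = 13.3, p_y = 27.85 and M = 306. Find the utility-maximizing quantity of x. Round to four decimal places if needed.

Tangency: MRS = y/x = p_x/p_y.
Rearranging, p_y·y = p_x·x. Substituting into the budget gives p_x·x·(1 + 1) = M.
Demand: x*(p_x,p_y,M) = 0.5·M/p_x and y* = 0.5·M/p_y.
At p_x=13.3, p_y=27.85, M=306: x* = 0.5·306/13.3 = 11.5038.

x* = 11.5038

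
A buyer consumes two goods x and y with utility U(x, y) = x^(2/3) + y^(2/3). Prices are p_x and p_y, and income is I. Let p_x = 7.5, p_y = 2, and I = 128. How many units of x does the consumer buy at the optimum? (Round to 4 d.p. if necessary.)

Numerically y/x = 52.734375, so x* = 128/(7.5 + 2·52.734375) = 1.1331.

x* = 1.1331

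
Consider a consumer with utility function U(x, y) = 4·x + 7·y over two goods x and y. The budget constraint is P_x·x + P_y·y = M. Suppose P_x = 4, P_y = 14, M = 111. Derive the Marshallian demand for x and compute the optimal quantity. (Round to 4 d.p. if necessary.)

Perfect substitutes: compare marginal utility per dollar. 4/P_x vs 7/P_y → 1 vs 0.5.
x gives more utility per dollar, so spend all income on x: x* = M/P_x, y* = 0.
Numerically: x* = 27.75, y* = 0.

x* = 27.75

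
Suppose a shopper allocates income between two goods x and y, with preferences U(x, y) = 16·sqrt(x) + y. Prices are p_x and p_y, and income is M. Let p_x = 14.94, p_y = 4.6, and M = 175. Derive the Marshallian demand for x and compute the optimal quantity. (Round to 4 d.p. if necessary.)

MU_x = 8/√x, MU_y = 1. Tangency: 8/√x = p_x/p_y.
Solve: √x = 8·p_y/p_x, so x*(p_x,p_y) = (8·p_y/p_x)², and y* = (M − p_x·x*)/p_y.
Plugging in: x* = (8·4.6/14.94)² = 6.0673.

x* = 6.0673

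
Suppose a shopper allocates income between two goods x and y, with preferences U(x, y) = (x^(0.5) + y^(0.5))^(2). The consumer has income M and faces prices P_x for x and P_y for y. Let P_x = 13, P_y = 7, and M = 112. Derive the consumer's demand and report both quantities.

MRS = MU_x/MU_y = (y/x)^(0.5). Set equal to P_x/P_y.
Hence y/x = (P_x/P_y)^(1/(0.5)), i.e. raised to the 2 power.
Substitute y = (y/x)·x into the budget: x* = M/(P_x + P_y·(y/x)).
Numerically y/x = 3.44898, so x* = 112/(13 + 7·3.44898) = 3.0154 and y* = 3.44898·3.0154 = 10.4.

x* = 3.0154, y* = 10.4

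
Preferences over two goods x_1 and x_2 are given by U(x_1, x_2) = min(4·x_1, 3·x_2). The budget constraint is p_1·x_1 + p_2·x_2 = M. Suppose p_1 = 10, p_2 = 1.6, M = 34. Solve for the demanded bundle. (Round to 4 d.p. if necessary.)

x_1* = 2.8022, x_2* = 3.7363

With perfect complements, no substitution: consume in ratio x_1:x_2 = 3:4.
Budget: p_1·x_1 + p_2·(4/3)·x_1 = M, so (3·p_1 + 4·p_2)·x_1 = 3·M.
Demand: x_1*(p_1,p_2,M) = 3·M/(3·p_1 + 4·p_2), x_2* = 4·M/(3·p_1 + 4·p_2).
Here 3·10 + 4·1.6 = 36.4, giving x_1* = 2.8022 and x_2* = 3.7363.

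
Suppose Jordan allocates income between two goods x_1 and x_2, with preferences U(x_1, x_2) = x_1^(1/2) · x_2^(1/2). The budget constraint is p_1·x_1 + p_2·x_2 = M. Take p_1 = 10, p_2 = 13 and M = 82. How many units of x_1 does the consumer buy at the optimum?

x_1* = 4.1

MU_x_1/MU_x_2 = (0.5·x_2)/(0.5·x_1); tangency sets this equal to p_1/p_2.
So 0.5·p_2·x_2 = 0.5·p_1·x_1; combined with the budget, a share 0.5 of income goes to x_1.
Demand: x_1*(p_1,p_2,M) = 0.5·M/p_1 and x_2* = 0.5·M/p_2.
At p_1=10, p_2=13, M=82: x_1* = 0.5·82/10 = 4.1.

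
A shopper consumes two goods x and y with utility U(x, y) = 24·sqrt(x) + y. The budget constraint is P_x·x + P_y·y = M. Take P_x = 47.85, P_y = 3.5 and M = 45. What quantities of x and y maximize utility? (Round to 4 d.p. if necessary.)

x* = 0.7704, y* = 2.3242

Solve: √x = 12·P_y/P_x, so x*(P_x,P_y) = (12·P_y/P_x)², and y* = (M − P_x·x*)/P_y.
Plugging in: x* = (12·3.5/47.85)² = 0.7704, y* = 2.3242.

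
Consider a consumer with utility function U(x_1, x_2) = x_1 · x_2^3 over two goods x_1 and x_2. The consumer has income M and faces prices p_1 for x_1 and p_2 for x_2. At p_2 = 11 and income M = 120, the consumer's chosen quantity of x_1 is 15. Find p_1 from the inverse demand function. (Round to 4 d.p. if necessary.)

p_1 = 2

Tangency: MRS = (1/3)·x_2/x_1 = p_1/p_2.
So p_2·x_2 = 3·p_1·x_1; combined with the budget, a share 0.25 of income goes to x_1.
Demand: x_1*(p_1,p_2,M) = 0.25·M/p_1 and x_2* = 0.75·M/p_2.
Set x_1* = 15 in the demand function and solve for p_1: p_1 = 2.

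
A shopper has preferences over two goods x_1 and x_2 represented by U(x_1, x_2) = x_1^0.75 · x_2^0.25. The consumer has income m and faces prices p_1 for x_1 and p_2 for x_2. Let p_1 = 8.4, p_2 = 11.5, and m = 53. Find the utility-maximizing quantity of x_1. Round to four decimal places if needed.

Demand: x_1*(p_1,p_2,m) = 0.75·m/p_1 and x_2* = 0.25·m/p_2.
At p_1=8.4, p_2=11.5, m=53: x_1* = 0.75·53/8.4 = 4.7321.

x_1* = 4.7321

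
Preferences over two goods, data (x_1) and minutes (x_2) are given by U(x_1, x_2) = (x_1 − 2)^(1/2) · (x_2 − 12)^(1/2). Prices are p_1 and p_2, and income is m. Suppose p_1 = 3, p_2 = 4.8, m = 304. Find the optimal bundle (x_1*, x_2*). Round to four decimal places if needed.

Discretionary income = 304 − 2·3 − 12·4.8 = 240.4; x_1* = 2 + 0.5·240.4/3 = 42.0667; x_2* = 12 + 0.5·240.4/4.8 = 37.0417.

x_1* = 42.0667, x_2* = 37.0417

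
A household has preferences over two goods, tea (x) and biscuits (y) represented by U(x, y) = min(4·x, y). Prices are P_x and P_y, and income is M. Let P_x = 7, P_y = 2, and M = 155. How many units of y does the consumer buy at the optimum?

Demand: x*(P_x,P_y,M) = M/(P_x + 4·P_y), y* = 4·M/(P_x + 4·P_y).
Here 7 + 4·2 = 15, giving y* = 41.3333.

y* = 41.3333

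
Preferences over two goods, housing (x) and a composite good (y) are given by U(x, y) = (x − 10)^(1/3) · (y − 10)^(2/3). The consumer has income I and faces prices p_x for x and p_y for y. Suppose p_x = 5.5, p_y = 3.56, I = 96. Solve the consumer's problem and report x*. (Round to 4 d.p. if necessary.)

x* = 10.3273

MRS = (1/2)·(y−10)/(x−10). Tangency with p_x/p_y gives y−10 = 2·(p_x/p_y)·(x−10).
After buying the subsistence bundle (10, 10), a share 1/3 of the remaining income goes to x: x* = 10 + 1/3·(I − 10p_x − 10p_y)/p_x.
Discretionary income = 96 − 10·5.5 − 10·3.56 = 5.4; x* = 10 + 1/3·5.4/5.5 = 10.3273.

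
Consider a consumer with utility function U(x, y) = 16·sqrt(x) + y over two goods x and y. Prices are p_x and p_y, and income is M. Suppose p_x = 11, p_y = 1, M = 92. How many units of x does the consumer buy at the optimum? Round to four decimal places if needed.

x* = 0.5289

Utility is quasi-linear in y; the FOC for x is 8/√x = p_x/p_y.
Thus x* = (8·p_y/p_x)² — independent of M — with the rest of income spent on y.
Plugging in: x* = (8·1/11)² = 0.5289.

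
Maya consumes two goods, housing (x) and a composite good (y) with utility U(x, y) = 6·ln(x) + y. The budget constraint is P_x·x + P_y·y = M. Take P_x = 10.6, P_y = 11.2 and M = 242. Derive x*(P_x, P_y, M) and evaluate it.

Set MRS = P_x/P_y: (6/x)/1 = P_x/P_y.
So x*(P_x,P_y) = 6·P_y/P_x, independent of income; and y* = (M − 6·P_y)/P_y.
At the given prices: x* = 6·11.2/10.6 = 6.3396.

x* = 6.3396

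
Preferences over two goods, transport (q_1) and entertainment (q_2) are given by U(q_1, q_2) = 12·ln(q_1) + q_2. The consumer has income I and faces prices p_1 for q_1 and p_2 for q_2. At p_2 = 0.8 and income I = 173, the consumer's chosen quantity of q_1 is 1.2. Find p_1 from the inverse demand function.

MU_q_1 = 12/q_1, MU_q_2 = 1. Tangency: 12/q_1 = p_1/p_2.
So q_1*(p_1,p_2) = 12·p_2/p_1, independent of income; and q_2* = (I − 12·p_2)/p_2.
Set q_1* = 1.2 in the demand function and solve for p_1: p_1 = 8.

p_1 = 8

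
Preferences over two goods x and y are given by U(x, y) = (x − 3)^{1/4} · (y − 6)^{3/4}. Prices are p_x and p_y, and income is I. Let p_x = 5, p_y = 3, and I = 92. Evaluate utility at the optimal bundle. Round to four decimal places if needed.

V = 9.8639

MRS = (1/3)·(y−6)/(x−3). Tangency with p_x/p_y gives y−6 = 3·(p_x/p_y)·(x−3).
After buying the subsistence bundle (3, 6), a share 0.25 of the remaining income goes to x: x* = 3 + 0.25·(I − 3p_x − 6p_y)/p_x.
Discretionary income = 92 − 3·5 − 6·3 = 59; x* = 3 + 0.25·59/5 = 5.95; y* = 6 + 0.75·59/3 = 20.75.
Utility at the optimum: U(5.95, 20.75) = 9.8639.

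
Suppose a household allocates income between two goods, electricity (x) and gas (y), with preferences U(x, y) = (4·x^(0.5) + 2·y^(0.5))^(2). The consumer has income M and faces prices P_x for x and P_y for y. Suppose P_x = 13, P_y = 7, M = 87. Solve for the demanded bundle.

x* = 4.5704, y* = 3.9408

MRS = MU_x/MU_y = 2·(y/x)^(0.5). Set equal to P_x/P_y.
Hence y/x = ((1/2)·P_x/P_y)^(1/(0.5)), i.e. raised to the 2 power.
Substitute y = (y/x)·x into the budget: x* = M/(P_x + P_y·(y/x)).
Numerically y/x = 0.862245, so x* = 87/(13 + 7·0.862245) = 4.5704 and y* = 0.862245·4.5704 = 3.9408.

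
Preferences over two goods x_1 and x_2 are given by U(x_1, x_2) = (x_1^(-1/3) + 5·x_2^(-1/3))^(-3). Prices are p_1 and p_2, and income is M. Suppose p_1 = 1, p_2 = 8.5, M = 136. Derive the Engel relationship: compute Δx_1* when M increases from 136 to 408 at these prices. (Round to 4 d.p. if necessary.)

With the ratio pinned down, the budget gives x_1* = M/(p_1 + p_2·(x_2/x_1)) and x_2* = (x_2/x_1)·x_1*.
Numerically x_2/x_1 = 0.671681, so x_1* = 136/(1 + 8.5·0.671681) = 20.2704.
At M' = 408: x_1* = 60.8112. Change: 60.8112 − 20.2704 = 40.5408.

Δx_1* = 40.5408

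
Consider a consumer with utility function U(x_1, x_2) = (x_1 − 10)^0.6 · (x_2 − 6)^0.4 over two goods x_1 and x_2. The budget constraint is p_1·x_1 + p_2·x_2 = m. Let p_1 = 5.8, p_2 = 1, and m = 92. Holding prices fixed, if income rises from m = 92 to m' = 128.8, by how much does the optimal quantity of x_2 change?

Let x_1' = x_1−10, x_2' = x_2−6. MRS = (3/2)·x_2'/x_1' = p_1/p_2.
Substituting into the budget: x_1* = 10 + 0.6·(m − 10·p_1 − 6·p_2)/p_1, and x_2* = 6 + 0.4·(…)/p_2.
Discretionary income = 92 − 10·5.8 − 6·1 = 28; x_2* = 6 + 0.4·28/1 = 17.2.
At m' = 128.8: x_2* = 31.92. Change: 31.92 − 17.2 = 14.72.

Δx_2* = 14.72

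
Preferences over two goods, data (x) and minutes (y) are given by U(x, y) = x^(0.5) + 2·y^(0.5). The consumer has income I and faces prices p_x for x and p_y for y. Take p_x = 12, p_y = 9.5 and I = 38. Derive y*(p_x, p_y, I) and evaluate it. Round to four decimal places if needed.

From the CES first-order condition, (1/2)·(y/x)^(0.5) = p_x/p_y.
Hence y/x = (2·p_x/p_y)^(1/(0.5)), i.e. raised to the 2 power.
With the ratio pinned down, the budget gives x* = I/(p_x + p_y·(y/x)) and y* = (y/x)·x*.
Numerically y/x = 6.382271, so x* = 38/(12 + 9.5·6.382271) = 0.5232 and y* = 6.382271·0.5232 = 3.3391.

y* = 3.3391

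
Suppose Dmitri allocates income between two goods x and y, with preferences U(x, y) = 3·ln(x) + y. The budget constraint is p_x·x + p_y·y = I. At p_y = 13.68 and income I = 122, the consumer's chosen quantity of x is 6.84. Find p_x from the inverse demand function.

Set MRS = p_x/p_y: (3/x)/1 = p_x/p_y.
So x*(p_x,p_y) = 3·p_y/p_x, independent of income; and y* = (I − 3·p_y)/p_y.
Set x* = 6.84 in the demand function and solve for p_x: p_x = 6.

p_x = 6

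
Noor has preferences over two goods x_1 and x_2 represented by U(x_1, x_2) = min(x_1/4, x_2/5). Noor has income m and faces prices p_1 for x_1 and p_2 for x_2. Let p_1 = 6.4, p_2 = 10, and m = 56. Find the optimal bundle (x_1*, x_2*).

Leontief preferences: the optimum is at the kink where x_1/4 = x_2/5, i.e. x_2 = (5/4)·x_1.
Budget: p_1·x_1 + p_2·(5/4)·x_1 = m, so (4·p_1 + 5·p_2)·x_1 = 4·m.
Demand: x_1*(p_1,p_2,m) = 4·m/(4·p_1 + 5·p_2), x_2* = 5·m/(4·p_1 + 5·p_2).
Here 4·6.4 + 5·10 = 75.6, giving x_1* = 2.963 and x_2* = 3.7037.

x_1* = 2.963, x_2* = 3.7037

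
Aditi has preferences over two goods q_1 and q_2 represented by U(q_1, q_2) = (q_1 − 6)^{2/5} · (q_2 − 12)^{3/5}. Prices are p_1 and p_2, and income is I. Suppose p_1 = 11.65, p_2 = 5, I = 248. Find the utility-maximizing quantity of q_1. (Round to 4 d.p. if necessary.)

MRS = (2/3)·(q_2−12)/(q_1−6). Tangency with p_1/p_2 gives q_2−12 = (3/2)·(p_1/p_2)·(q_1−6).
Substituting into the budget: q_1* = 6 + 0.4·(I − 6·p_1 − 12·p_2)/p_1, and q_2* = 12 + 0.6·(…)/p_2.
Discretionary income = 248 − 6·11.65 − 12·5 = 118.1; q_1* = 6 + 0.4·118.1/11.65 = 10.0549.

q_1* = 10.0549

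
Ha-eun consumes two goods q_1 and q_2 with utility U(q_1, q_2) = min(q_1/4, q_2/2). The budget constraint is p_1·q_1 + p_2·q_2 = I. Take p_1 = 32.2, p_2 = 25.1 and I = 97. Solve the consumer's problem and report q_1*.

q_1* = 2.1676

Leontief preferences: the optimum is at the kink where q_1/4 = q_2/2, i.e. q_2 = (1/2)·q_1.
Budget: p_1·q_1 + p_2·(1/2)·q_1 = I, so (4·p_1 + 2·p_2)·q_1 = 4·I.
Demand: q_1*(p_1,p_2,I) = 4·I/(4·p_1 + 2·p_2), q_2* = 2·I/(4·p_1 + 2·p_2).
Here 4·32.2 + 2·25.1 = 179, giving q_1* = 2.1676.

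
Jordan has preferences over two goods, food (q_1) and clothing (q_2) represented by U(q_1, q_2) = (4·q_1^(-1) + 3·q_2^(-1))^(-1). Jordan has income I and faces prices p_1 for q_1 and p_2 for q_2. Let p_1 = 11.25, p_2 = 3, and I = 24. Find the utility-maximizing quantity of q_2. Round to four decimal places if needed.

From the CES first-order condition, (4/3)·(q_2/q_1)^(2) = p_1/p_2.
Solve for the ratio: q_2/q_1 = [(3/4)·p_1/p_2]^(0.5).
With the ratio pinned down, the budget gives q_1* = I/(p_1 + p_2·(q_2/q_1)) and q_2* = (q_2/q_1)·q_1*.
Numerically q_2/q_1 = 1.677051, so q_1* = 24/(11.25 + 3·1.677051) = 1.4741 and q_2* = 1.677051·1.4741 = 2.4721.

q_2* = 2.4721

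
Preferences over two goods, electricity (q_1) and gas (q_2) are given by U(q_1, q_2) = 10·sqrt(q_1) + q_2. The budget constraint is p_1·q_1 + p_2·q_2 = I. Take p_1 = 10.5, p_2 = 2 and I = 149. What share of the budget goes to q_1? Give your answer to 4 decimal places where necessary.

share on q_1 = 0.0639

Set MRS = p_1/p_2: 5·q_1^(−1/2) = p_1/p_2.
Solve: √q_1 = 5·p_2/p_1, so q_1*(p_1,p_2) = (5·p_2/p_1)², and q_2* = (I − p_1·q_1*)/p_2.
Plugging in: q_1* = (5·2/10.5)² = 0.907, q_2* = 69.7381.
Expenditure on q_1: 10.5·0.907 = 9.5238; share = 0.0639.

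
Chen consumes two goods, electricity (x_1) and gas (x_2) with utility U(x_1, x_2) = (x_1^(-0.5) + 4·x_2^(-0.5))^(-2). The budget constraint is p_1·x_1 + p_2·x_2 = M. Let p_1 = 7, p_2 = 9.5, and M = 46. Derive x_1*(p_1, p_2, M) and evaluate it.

x_1* = 1.734

MU_x_1 ∝ x_1^(-1.5), MU_x_2 ∝ 4·x_2^(-1.5), so MRS = (1/4)·(x_2/x_1)^(1.5) = p_1/p_2.
Hence x_2/x_1 = (4·p_1/p_2)^(1/(1.5)), i.e. raised to the 2/3 power.
Substitute x_2 = (x_2/x_1)·x_1 into the budget: x_1* = M/(p_1 + p_2·(x_2/x_1)).
Numerically x_2/x_1 = 2.055684, so x_1* = 46/(7 + 9.5·2.055684) = 1.734.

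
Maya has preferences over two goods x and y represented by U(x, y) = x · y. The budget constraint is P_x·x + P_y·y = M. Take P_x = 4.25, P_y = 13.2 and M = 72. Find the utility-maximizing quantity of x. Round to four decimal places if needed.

Tangency: MRS = y/x = P_x/P_y.
Rearranging, P_y·y = P_x·x. Substituting into the budget gives P_x·x·(1 + 1) = M.
Demand: x*(P_x,P_y,M) = 0.5·M/P_x and y* = 0.5·M/P_y.
At P_x=4.25, P_y=13.2, M=72: x* = 0.5·72/4.25 = 8.4706.

x* = 8.4706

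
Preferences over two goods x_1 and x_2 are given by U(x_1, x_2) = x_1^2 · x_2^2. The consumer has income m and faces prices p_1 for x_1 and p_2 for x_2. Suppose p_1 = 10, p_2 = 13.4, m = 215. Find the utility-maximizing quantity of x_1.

x_1* = 10.75

Tangency: MRS = x_2/x_1 = p_1/p_2.
Rearranging, p_2·x_2 = p_1·x_1. Substituting into the budget gives p_1·x_1·(1 + 1) = m.
Demand: x_1*(p_1,p_2,m) = 0.5·m/p_1 and x_2* = 0.5·m/p_2.
At p_1=10, p_2=13.4, m=215: x_1* = 0.5·215/10 = 10.75.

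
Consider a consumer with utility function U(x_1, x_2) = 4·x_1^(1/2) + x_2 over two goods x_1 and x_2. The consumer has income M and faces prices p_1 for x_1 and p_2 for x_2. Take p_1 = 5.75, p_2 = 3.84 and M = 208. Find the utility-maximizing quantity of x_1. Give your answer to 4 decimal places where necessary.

x_1* = 1.784

Utility is quasi-linear in x_2; the FOC for x_1 is 2/√x_1 = p_1/p_2.
Solve: √x_1 = 2·p_2/p_1, so x_1*(p_1,p_2) = (2·p_2/p_1)², and x_2* = (M − p_1·x_1*)/p_2.
Plugging in: x_1* = (2·3.84/5.75)² = 1.784.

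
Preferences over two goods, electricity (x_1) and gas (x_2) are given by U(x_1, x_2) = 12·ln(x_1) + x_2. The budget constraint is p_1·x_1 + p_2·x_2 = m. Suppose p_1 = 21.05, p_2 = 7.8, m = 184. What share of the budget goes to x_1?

At the given prices: x_1* = 12·7.8/21.05 = 4.4466, and x_2* = 11.5897.
Expenditure on x_1: 21.05·4.4466 = 93.6; share = 0.5087.

share on x_1 = 0.5087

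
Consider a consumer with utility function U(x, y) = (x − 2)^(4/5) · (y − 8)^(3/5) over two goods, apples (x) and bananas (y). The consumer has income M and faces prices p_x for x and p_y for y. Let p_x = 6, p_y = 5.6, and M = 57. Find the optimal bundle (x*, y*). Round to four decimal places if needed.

x* = 2.019, y* = 8.0153

Substituting into the budget: x* = 2 + 4/7·(M − 2·p_x − 8·p_y)/p_x, and y* = 8 + 3/7·(…)/p_y.
Discretionary income = 57 − 2·6 − 8·5.6 = 0.2; x* = 2 + 4/7·0.2/6 = 2.019; y* = 8 + 3/7·0.2/5.6 = 8.0153.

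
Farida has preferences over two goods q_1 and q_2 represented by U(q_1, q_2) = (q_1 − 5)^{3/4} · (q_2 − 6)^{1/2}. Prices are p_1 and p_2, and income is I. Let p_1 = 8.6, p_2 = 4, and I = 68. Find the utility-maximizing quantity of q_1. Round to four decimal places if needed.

q_1* = 5.0698

This is Cobb-Douglas in (q_1−5, q_2−6): tangency gives 0.75·p_2·(q_2−6) = 0.5·p_1·(q_1−5).
After buying the subsistence bundle (5, 6), a share 0.6 of the remaining income goes to q_1: q_1* = 5 + 0.6·(I − 5p_1 − 6p_2)/p_1.
Discretionary income = 68 − 5·8.6 − 6·4 = 1; q_1* = 5 + 0.6·1/8.6 = 5.0698.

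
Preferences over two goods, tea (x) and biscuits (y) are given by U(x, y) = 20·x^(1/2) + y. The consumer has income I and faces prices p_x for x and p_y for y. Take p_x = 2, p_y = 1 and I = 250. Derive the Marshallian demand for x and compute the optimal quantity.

x* = 25

Utility is quasi-linear in y; the FOC for x is 10/√x = p_x/p_y.
Thus x* = (10·p_y/p_x)² — independent of I — with the rest of income spent on y.
Plugging in: x* = (10·1/2)² = 25.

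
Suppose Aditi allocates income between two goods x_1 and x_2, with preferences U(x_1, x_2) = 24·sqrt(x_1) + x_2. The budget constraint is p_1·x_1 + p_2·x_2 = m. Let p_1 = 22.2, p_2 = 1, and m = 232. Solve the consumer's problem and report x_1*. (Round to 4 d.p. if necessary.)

x_1* = 0.2922

Solve: √x_1 = 12·p_2/p_1, so x_1*(p_1,p_2) = (12·p_2/p_1)², and x_2* = (m − p_1·x_1*)/p_2.
Plugging in: x_1* = (12·1/22.2)² = 0.2922.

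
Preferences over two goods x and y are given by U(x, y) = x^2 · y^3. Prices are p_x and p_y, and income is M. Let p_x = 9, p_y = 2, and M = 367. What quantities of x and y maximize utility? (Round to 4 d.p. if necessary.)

x* = 16.3111, y* = 110.1

At p_x=9, p_y=2, M=367: x* = 0.4·367/9 = 16.3111, y* = 110.1.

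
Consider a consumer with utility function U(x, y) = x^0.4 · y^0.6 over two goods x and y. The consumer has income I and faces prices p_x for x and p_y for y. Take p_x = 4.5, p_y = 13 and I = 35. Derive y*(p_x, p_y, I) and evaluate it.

y* = 1.6154

The MRS is (2/3)·y/x. Set MRS = p_x/p_y.
So 0.4·p_y·y = 0.6·p_x·x; combined with the budget, a share 0.4 of income goes to x.
Demand: x*(p_x,p_y,I) = 0.4·I/p_x and y* = 0.6·I/p_y.
At p_x=4.5, p_y=13, I=35: y* = 0.6·35/13 = 1.6154.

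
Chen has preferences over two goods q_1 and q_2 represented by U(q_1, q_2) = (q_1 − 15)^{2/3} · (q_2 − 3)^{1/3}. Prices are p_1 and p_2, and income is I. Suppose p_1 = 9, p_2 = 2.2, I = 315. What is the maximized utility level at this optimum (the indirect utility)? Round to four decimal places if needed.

Discretionary income = 315 − 15·9 − 3·2.2 = 173.4; q_1* = 15 + 2/3·173.4/9 = 27.8444; q_2* = 3 + 1/3·173.4/2.2 = 29.2727.
Utility at the optimum: U(27.8444, 29.2727) = 16.3047.

V = 16.3047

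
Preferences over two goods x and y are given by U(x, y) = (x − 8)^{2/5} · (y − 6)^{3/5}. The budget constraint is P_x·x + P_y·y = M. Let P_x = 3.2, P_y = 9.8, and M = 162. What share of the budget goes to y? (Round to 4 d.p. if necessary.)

MRS = (2/3)·(y−6)/(x−8). Tangency with P_x/P_y gives y−6 = (3/2)·(P_x/P_y)·(x−8).
Substituting into the budget: x* = 8 + 0.4·(M − 8·P_x − 6·P_y)/P_x, and y* = 6 + 0.6·(…)/P_y.
Discretionary income = 162 − 8·3.2 − 6·9.8 = 77.6; x* = 8 + 0.4·77.6/3.2 = 17.7; y* = 6 + 0.6·77.6/9.8 = 10.751.
Expenditure on y: 9.8·10.751 = 105.36; share = 0.6504.

share on y = 0.6504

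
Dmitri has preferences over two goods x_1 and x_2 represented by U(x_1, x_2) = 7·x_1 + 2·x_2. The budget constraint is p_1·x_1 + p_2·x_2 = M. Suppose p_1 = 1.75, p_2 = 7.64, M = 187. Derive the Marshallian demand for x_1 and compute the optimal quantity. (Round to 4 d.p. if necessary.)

Linear utility — the consumer picks whichever good has higher MU/price: 7/1.75 = 4 vs 2/7.64 = 0.2618.
x_1 gives more utility per dollar, so spend all income on x_1: x_1* = M/p_1, x_2* = 0.
Numerically: x_1* = 106.8571, x_2* = 0.

x_1* = 106.8571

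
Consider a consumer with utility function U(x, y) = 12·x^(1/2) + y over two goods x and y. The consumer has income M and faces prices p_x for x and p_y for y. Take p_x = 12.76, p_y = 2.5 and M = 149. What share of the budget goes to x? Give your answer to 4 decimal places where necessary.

Thus x* = (6·p_y/p_x)² — independent of M — with the rest of income spent on y.
Plugging in: x* = (6·2.5/12.76)² = 1.3819, y* = 52.5467.
Expenditure on x: 12.76·1.3819 = 17.6332; share = 0.1183.

share on x = 0.1183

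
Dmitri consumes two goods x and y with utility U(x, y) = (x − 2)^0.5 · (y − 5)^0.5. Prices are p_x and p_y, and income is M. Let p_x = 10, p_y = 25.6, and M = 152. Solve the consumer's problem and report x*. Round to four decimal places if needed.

x* = 2.2

This is Cobb-Douglas in (x−2, y−5): tangency gives 0.5·p_y·(y−5) = 0.5·p_x·(x−2).
After buying the subsistence bundle (2, 5), a share 0.5 of the remaining income goes to x: x* = 2 + 0.5·(M − 2p_x − 5p_y)/p_x.
Discretionary income = 152 − 2·10 − 5·25.6 = 4; x* = 2 + 0.5·4/10 = 2.2.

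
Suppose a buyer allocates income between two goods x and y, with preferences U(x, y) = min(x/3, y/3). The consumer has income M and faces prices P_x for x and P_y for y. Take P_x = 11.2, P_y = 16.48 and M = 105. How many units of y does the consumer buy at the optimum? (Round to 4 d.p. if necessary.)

y* = 3.7934

Here 3·11.2 + 3·16.48 = 83.04, giving y* = 3.7934.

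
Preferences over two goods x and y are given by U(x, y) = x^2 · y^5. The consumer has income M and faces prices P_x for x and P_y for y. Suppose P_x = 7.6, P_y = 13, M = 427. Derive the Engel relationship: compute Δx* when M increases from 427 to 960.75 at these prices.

Δx* = 20.0658

Tangency: MRS = (2/5)·y/x = P_x/P_y.
Rearranging, P_y·y = (5/2)·P_x·x. Substituting into the budget gives P_x·x·(1 + (5/2)) = M.
Demand: x*(P_x,P_y,M) = 2/7·M/P_x and y* = 5/7·M/P_y.
At P_x=7.6, P_y=13, M=427: x* = 2/7·427/7.6 = 16.0526.
At M' = 960.75: x* = 36.1184. Change: 36.1184 − 16.0526 = 20.0658.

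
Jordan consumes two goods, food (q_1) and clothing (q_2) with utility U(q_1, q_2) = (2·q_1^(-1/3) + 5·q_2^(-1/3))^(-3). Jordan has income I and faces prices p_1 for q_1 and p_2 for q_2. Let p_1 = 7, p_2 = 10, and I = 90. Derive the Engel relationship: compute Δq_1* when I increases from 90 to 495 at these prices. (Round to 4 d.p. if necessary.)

MU_q_1 ∝ 2·q_1^(-4/3), MU_q_2 ∝ 5·q_2^(-4/3), so MRS = (2/5)·(q_2/q_1)^(4/3) = p_1/p_2.
Solve for the ratio: q_2/q_1 = [(5/2)·p_1/p_2]^(0.75).
Substitute q_2 = (q_2/q_1)·q_1 into the budget: q_1* = I/(p_1 + p_2·(q_2/q_1)).
Numerically q_2/q_1 = 1.521523, so q_1* = 90/(7 + 10·1.521523) = 4.0513.
At I' = 495: q_1* = 22.282. Change: 22.282 − 4.0513 = 18.2307.

Δq_1* = 18.2307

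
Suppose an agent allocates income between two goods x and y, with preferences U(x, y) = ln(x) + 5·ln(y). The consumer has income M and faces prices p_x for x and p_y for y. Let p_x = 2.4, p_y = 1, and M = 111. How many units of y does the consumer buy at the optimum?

y* = 92.5

MU_x/MU_y = (y)/(5·x); tangency sets this equal to p_x/p_y.
So p_y·y = 5·p_x·x; combined with the budget, a share 1/6 of income goes to x.
Demand: x*(p_x,p_y,M) = 1/6·M/p_x and y* = 5/6·M/p_y.
At p_x=2.4, p_y=1, M=111: y* = 5/6·111/1 = 92.5.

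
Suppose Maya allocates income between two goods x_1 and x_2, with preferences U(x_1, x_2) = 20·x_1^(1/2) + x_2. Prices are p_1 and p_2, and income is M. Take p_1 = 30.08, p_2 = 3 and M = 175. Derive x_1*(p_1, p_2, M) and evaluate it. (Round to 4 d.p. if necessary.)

MU_x_1 = 10/√x_1, MU_x_2 = 1. Tangency: 10/√x_1 = p_1/p_2.
Thus x_1* = (10·p_2/p_1)² — independent of M — with the rest of income spent on x_2.
Plugging in: x_1* = (10·3/30.08)² = 0.9947.

x_1* = 0.9947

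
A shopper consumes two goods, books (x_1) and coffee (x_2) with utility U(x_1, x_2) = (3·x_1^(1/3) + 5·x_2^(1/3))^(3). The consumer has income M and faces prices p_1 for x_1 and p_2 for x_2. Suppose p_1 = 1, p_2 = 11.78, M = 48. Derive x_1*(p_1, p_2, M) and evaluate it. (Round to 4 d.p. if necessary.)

From the CES first-order condition, (3/5)·(x_2/x_1)^(2/3) = p_1/p_2.
Hence x_2/x_1 = ((5/3)·p_1/p_2)^(1/(2/3)), i.e. raised to the 1.5 power.
With the ratio pinned down, the budget gives x_1* = M/(p_1 + p_2·(x_2/x_1)) and x_2* = (x_2/x_1)·x_1*.
Numerically x_2/x_1 = 0.053218, so x_1* = 48/(1 + 11.78·0.053218) = 29.5039.

x_1* = 29.5039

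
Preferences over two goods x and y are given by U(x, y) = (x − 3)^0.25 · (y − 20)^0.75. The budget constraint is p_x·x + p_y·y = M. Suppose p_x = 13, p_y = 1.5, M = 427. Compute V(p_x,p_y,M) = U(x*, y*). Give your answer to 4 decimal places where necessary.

MRS = (1/3)·(y−20)/(x−3). Tangency with p_x/p_y gives y−20 = 3·(p_x/p_y)·(x−3).
After buying the subsistence bundle (3, 20), a share 0.25 of the remaining income goes to x: x* = 3 + 0.25·(M − 3p_x − 20p_y)/p_x.
Discretionary income = 427 − 3·13 − 20·1.5 = 358; x* = 3 + 0.25·358/13 = 9.8846; y* = 20 + 0.75·358/1.5 = 199.
Utility at the optimum: U(9.8846, 199) = 79.2702.

V = 79.2702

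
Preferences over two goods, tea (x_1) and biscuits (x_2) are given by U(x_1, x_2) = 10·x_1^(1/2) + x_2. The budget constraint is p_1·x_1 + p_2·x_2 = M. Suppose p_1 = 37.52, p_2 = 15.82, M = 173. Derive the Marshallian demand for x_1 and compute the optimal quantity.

MU_x_1 = 5/√x_1, MU_x_2 = 1. Tangency: 5/√x_1 = p_1/p_2.
Thus x_1* = (5·p_2/p_1)² — independent of M — with the rest of income spent on x_2.
Plugging in: x_1* = (5·15.82/37.52)² = 4.4445.

x_1* = 4.4445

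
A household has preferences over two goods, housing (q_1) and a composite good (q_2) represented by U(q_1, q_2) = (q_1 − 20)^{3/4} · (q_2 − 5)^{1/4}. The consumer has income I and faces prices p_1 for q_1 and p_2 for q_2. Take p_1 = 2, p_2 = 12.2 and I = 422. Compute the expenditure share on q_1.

Let q_1' = q_1−20, q_2' = q_2−5. MRS = 3·q_2'/q_1' = p_1/p_2.
Substituting into the budget: q_1* = 20 + 0.75·(I − 20·p_1 − 5·p_2)/p_1, and q_2* = 5 + 0.25·(…)/p_2.
Discretionary income = 422 − 20·2 − 5·12.2 = 321; q_1* = 20 + 0.75·321/2 = 140.375; q_2* = 5 + 0.25·321/12.2 = 11.5779.
Expenditure on q_1: 2·140.375 = 280.75; share = 0.6653.

share on q_1 = 0.6653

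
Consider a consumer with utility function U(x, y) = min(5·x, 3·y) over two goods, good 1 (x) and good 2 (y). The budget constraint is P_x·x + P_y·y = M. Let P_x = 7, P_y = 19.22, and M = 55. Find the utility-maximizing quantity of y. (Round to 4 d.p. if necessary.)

With perfect complements, no substitution: consume in ratio x:y = 3:5.
Budget: P_x·x + P_y·(5/3)·x = M, so (3·P_x + 5·P_y)·x = 3·M.
Demand: x*(P_x,P_y,M) = 3·M/(3·P_x + 5·P_y), y* = 5·M/(3·P_x + 5·P_y).
Here 3·7 + 5·19.22 = 117.1, giving y* = 2.3484.

y* = 2.3484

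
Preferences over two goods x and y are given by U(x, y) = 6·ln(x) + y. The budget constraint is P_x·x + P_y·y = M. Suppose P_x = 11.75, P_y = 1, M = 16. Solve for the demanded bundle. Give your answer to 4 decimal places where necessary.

x* = 0.5106, y* = 10

So x*(P_x,P_y) = 6·P_y/P_x, independent of income; and y* = (M − 6·P_y)/P_y.
At the given prices: x* = 6·1/11.75 = 0.5106, and y* = 10.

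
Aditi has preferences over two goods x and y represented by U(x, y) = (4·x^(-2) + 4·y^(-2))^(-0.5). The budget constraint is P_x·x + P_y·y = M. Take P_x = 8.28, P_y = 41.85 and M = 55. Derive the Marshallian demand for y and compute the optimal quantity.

y* = 0.9811

MRS = MU_x/MU_y = (y/x)^(3). Set equal to P_x/P_y.
Solve for the ratio: y/x = [P_x/P_y]^(1/3).
With the ratio pinned down, the budget gives x* = M/(P_x + P_y·(y/x)) and y* = (y/x)·x*.
Numerically y/x = 0.5827, so x* = 55/(8.28 + 41.85·0.5827) = 1.6837 and y* = 0.5827·1.6837 = 0.9811.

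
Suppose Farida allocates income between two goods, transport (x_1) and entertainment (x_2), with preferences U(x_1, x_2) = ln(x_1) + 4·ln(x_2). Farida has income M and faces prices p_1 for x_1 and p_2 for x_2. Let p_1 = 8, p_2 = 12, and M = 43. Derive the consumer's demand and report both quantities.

Demand: x_1*(p_1,p_2,M) = 0.2·M/p_1 and x_2* = 0.8·M/p_2.
At p_1=8, p_2=12, M=43: x_1* = 0.2·43/8 = 1.075, x_2* = 2.8667.

x_1* = 1.075, x_2* = 2.8667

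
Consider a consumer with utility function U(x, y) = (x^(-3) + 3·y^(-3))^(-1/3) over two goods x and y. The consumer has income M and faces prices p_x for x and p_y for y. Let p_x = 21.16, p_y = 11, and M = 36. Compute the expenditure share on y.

share on y = 0.4462

From the CES first-order condition, (1/3)·(y/x)^(4) = p_x/p_y.
Hence y/x = (3·p_x/p_y)^(1/(4)), i.e. raised to the 0.25 power.
With the ratio pinned down, the budget gives x* = M/(p_x + p_y·(y/x)) and y* = (y/x)·x*.
Numerically y/x = 1.549926, so x* = 36/(21.16 + 11·1.549926) = 0.9422 and y* = 1.549926·0.9422 = 1.4603.
Expenditure on y: 11·1.4603 = 16.0634; share = 0.4462.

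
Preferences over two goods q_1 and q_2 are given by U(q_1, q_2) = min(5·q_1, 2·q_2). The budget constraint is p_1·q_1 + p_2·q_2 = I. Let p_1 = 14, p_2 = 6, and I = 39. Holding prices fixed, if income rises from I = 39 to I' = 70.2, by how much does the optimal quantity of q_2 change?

Δq_2* = 2.6897

Here 2·14 + 5·6 = 58, giving q_2* = 3.3621.
At I' = 70.2: q_2* = 6.0517. Change: 6.0517 − 3.3621 = 2.6897.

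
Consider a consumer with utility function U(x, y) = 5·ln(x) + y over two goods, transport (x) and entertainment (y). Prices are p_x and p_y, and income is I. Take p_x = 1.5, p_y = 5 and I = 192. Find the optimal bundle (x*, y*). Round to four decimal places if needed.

x* = 16.6667, y* = 33.4

Set MRS = p_x/p_y: (5/x)/1 = p_x/p_y.
So x*(p_x,p_y) = 5·p_y/p_x, independent of income; and y* = (I − 5·p_y)/p_y.
At the given prices: x* = 5·5/1.5 = 16.6667, and y* = 33.4.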